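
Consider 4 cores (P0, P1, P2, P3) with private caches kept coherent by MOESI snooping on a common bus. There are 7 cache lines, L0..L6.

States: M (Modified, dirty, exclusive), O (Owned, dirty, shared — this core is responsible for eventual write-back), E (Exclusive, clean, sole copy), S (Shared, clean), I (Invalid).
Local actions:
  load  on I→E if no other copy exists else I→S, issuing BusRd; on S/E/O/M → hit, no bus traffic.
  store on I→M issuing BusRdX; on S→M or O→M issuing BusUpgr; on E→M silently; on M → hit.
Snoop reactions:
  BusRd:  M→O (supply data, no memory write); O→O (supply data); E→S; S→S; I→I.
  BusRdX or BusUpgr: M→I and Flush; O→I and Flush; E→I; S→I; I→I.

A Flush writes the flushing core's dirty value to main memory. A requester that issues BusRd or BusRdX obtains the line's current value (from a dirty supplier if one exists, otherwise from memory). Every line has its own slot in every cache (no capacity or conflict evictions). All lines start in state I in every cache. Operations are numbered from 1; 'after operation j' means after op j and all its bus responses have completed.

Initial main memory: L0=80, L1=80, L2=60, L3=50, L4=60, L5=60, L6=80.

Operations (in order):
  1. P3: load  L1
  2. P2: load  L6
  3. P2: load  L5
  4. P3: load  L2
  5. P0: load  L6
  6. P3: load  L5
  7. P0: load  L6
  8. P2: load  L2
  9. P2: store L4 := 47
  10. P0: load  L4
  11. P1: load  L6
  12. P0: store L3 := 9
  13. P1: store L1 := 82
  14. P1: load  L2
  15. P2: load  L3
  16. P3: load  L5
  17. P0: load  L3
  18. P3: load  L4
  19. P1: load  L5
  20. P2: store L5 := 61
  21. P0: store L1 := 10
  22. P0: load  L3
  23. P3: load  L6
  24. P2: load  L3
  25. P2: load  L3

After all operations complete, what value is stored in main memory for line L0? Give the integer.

1. P3: load  L1  bus=[BusRd]  L1: P0=I P1=I P2=I P3=E  mem[L1]=80
2. P2: load  L6  bus=[BusRd]  L6: P0=I P1=I P2=E P3=I  mem[L6]=80
3. P2: load  L5  bus=[BusRd]  L5: P0=I P1=I P2=E P3=I  mem[L5]=60
4. P3: load  L2  bus=[BusRd]  L2: P0=I P1=I P2=I P3=E  mem[L2]=60
5. P0: load  L6  bus=[BusRd]  L6: P0=S P1=I P2=S P3=I  mem[L6]=80
6. P3: load  L5  bus=[BusRd]  L5: P0=I P1=I P2=S P3=S  mem[L5]=60
7. P0: load  L6  bus=[-]  L6: P0=S P1=I P2=S P3=I  mem[L6]=80
8. P2: load  L2  bus=[BusRd]  L2: P0=I P1=I P2=S P3=S  mem[L2]=60
9. P2: store L4 := 47  bus=[BusRdX]  L4: P0=I P1=I P2=M P3=I  mem[L4]=60
10. P0: load  L4  bus=[BusRd]  L4: P0=S P1=I P2=O P3=I  mem[L4]=60
11. P1: load  L6  bus=[BusRd]  L6: P0=S P1=S P2=S P3=I  mem[L6]=80
12. P0: store L3 := 9  bus=[BusRdX]  L3: P0=M P1=I P2=I P3=I  mem[L3]=50
13. P1: store L1 := 82  bus=[BusRdX]  L1: P0=I P1=M P2=I P3=I  mem[L1]=80
14. P1: load  L2  bus=[BusRd]  L2: P0=I P1=S P2=S P3=S  mem[L2]=60
15. P2: load  L3  bus=[BusRd]  L3: P0=O P1=I P2=S P3=I  mem[L3]=50
16. P3: load  L5  bus=[-]  L5: P0=I P1=I P2=S P3=S  mem[L5]=60
17. P0: load  L3  bus=[-]  L3: P0=O P1=I P2=S P3=I  mem[L3]=50
18. P3: load  L4  bus=[BusRd]  L4: P0=S P1=I P2=O P3=S  mem[L4]=60
19. P1: load  L5  bus=[BusRd]  L5: P0=I P1=S P2=S P3=S  mem[L5]=60
20. P2: store L5 := 61  bus=[BusUpgr]  L5: P0=I P1=I P2=M P3=I  mem[L5]=60
21. P0: store L1 := 10  bus=[BusRdX,Flush]  L1: P0=M P1=I P2=I P3=I  mem[L1]=82
22. P0: load  L3  bus=[-]  L3: P0=O P1=I P2=S P3=I  mem[L3]=50
23. P3: load  L6  bus=[BusRd]  L6: P0=S P1=S P2=S P3=S  mem[L6]=80
24. P2: load  L3  bus=[-]  L3: P0=O P1=I P2=S P3=I  mem[L3]=50
25. P2: load  L3  bus=[-]  L3: P0=O P1=I P2=S P3=I  mem[L3]=50

memory[L0] = 80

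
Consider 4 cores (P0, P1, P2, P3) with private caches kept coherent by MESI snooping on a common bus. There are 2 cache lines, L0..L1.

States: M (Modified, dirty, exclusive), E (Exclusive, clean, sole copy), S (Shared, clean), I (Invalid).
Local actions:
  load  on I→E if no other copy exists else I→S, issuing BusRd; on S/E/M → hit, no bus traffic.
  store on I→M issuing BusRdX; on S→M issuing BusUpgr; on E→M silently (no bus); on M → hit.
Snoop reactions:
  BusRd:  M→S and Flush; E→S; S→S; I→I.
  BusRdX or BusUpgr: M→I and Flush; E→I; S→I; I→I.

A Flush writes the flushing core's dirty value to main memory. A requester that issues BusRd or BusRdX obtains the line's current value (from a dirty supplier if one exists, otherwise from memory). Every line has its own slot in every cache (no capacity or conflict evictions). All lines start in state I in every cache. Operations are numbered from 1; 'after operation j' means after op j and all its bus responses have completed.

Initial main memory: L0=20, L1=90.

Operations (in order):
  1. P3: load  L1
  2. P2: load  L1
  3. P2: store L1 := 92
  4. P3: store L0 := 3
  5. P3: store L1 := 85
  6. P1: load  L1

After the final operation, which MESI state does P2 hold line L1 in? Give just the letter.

state = I

1. P3: load  L1  bus=[BusRd]  L1: P0=I P1=I P2=I P3=E  mem[L1]=90
2. P2: load  L1  bus=[BusRd]  L1: P0=I P1=I P2=S P3=S  mem[L1]=90
3. P2: store L1 := 92  bus=[BusUpgr]  L1: P0=I P1=I P2=M P3=I  mem[L1]=90
4. P3: store L0 := 3  bus=[BusRdX]  L0: P0=I P1=I P2=I P3=M  mem[L0]=20
5. P3: store L1 := 85  bus=[BusRdX,Flush]  L1: P0=I P1=I P2=I P3=M  mem[L1]=92
6. P1: load  L1  bus=[BusRd,Flush]  L1: P0=I P1=S P2=I P3=S  mem[L1]=85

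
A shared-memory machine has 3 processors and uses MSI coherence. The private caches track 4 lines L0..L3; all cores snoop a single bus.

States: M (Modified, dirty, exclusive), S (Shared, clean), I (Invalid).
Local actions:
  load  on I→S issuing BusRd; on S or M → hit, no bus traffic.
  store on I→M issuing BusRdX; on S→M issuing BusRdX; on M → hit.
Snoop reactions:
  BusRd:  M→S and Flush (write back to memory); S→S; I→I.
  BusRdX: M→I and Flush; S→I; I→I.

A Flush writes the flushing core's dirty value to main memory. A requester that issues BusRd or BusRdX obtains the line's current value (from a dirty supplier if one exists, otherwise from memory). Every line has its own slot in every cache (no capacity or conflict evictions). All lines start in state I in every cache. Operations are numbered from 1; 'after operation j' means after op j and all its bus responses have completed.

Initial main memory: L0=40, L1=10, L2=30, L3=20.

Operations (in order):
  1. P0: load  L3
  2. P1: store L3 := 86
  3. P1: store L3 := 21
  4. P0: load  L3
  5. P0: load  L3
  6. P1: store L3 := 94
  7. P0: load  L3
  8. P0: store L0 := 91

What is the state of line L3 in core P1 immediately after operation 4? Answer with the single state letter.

state = S

step 1: P0: load  L3  ⟶  SII  (L3)  txn=BusRd  M[L3]=20
step 2: P1: store L3 := 86  ⟶  IMI  (L3)  txn=BusRdX  M[L3]=20
step 3: P1: store L3 := 21  ⟶  IMI  (L3)  txn=∅  M[L3]=20
step 4: P0: load  L3  ⟶  SSI  (L3)  txn=BusRd+Flush  M[L3]=21
step 5: P0: load  L3  ⟶  SSI  (L3)  txn=∅  M[L3]=21
step 6: P1: store L3 := 94  ⟶  IMI  (L3)  txn=BusRdX  M[L3]=21
step 7: P0: load  L3  ⟶  SSI  (L3)  txn=BusRd+Flush  M[L3]=94
step 8: P0: store L0 := 91  ⟶  MII  (L0)  txn=BusRdX  M[L0]=40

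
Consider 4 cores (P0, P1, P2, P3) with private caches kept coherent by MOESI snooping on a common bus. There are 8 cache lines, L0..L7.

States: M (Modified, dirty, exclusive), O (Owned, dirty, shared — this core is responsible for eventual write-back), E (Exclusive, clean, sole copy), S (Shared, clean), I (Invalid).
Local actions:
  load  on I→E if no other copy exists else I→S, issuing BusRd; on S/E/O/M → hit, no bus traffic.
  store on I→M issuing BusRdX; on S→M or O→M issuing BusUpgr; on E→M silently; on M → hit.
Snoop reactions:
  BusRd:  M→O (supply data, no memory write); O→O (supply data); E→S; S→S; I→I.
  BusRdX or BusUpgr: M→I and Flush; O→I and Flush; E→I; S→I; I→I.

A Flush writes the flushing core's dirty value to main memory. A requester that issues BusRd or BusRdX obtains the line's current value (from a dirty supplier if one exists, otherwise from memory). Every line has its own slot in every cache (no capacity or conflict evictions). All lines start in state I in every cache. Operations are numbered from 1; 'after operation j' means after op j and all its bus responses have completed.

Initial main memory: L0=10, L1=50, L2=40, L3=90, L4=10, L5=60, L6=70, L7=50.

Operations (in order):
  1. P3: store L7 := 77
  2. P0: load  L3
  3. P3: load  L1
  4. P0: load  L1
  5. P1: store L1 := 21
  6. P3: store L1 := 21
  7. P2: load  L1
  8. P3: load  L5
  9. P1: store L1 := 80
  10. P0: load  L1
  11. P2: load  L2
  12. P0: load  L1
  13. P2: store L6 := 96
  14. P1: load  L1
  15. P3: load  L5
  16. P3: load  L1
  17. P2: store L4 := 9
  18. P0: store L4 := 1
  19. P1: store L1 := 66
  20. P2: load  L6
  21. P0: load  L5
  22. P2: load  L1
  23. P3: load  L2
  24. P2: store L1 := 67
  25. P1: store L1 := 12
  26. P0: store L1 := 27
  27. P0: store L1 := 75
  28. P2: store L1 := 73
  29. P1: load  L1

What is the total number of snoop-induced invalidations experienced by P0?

1. P3: store L7 := 77  bus=[BusRdX]  L7: P0=I P1=I P2=I P3=M  mem[L7]=50
2. P0: load  L3  bus=[BusRd]  L3: P0=E P1=I P2=I P3=I  mem[L3]=90
3. P3: load  L1  bus=[BusRd]  L1: P0=I P1=I P2=I P3=E  mem[L1]=50
4. P0: load  L1  bus=[BusRd]  L1: P0=S P1=I P2=I P3=S  mem[L1]=50
5. P1: store L1 := 21  bus=[BusRdX]  L1: P0=I P1=M P2=I P3=I  mem[L1]=50
6. P3: store L1 := 21  bus=[BusRdX,Flush]  L1: P0=I P1=I P2=I P3=M  mem[L1]=21
7. P2: load  L1  bus=[BusRd]  L1: P0=I P1=I P2=S P3=O  mem[L1]=21
8. P3: load  L5  bus=[BusRd]  L5: P0=I P1=I P2=I P3=E  mem[L5]=60
9. P1: store L1 := 80  bus=[BusRdX,Flush]  L1: P0=I P1=M P2=I P3=I  mem[L1]=21
10. P0: load  L1  bus=[BusRd]  L1: P0=S P1=O P2=I P3=I  mem[L1]=21
11. P2: load  L2  bus=[BusRd]  L2: P0=I P1=I P2=E P3=I  mem[L2]=40
12. P0: load  L1  bus=[-]  L1: P0=S P1=O P2=I P3=I  mem[L1]=21
13. P2: store L6 := 96  bus=[BusRdX]  L6: P0=I P1=I P2=M P3=I  mem[L6]=70
14. P1: load  L1  bus=[-]  L1: P0=S P1=O P2=I P3=I  mem[L1]=21
15. P3: load  L5  bus=[-]  L5: P0=I P1=I P2=I P3=E  mem[L5]=60
16. P3: load  L1  bus=[BusRd]  L1: P0=S P1=O P2=I P3=S  mem[L1]=21
17. P2: store L4 := 9  bus=[BusRdX]  L4: P0=I P1=I P2=M P3=I  mem[L4]=10
18. P0: store L4 := 1  bus=[BusRdX,Flush]  L4: P0=M P1=I P2=I P3=I  mem[L4]=9
19. P1: store L1 := 66  bus=[BusUpgr]  L1: P0=I P1=M P2=I P3=I  mem[L1]=21
20. P2: load  L6  bus=[-]  L6: P0=I P1=I P2=M P3=I  mem[L6]=70
21. P0: load  L5  bus=[BusRd]  L5: P0=S P1=I P2=I P3=S  mem[L5]=60
22. P2: load  L1  bus=[BusRd]  L1: P0=I P1=O P2=S P3=I  mem[L1]=21
23. P3: load  L2  bus=[BusRd]  L2: P0=I P1=I P2=S P3=S  mem[L2]=40
24. P2: store L1 := 67  bus=[BusUpgr,Flush]  L1: P0=I P1=I P2=M P3=I  mem[L1]=66
25. P1: store L1 := 12  bus=[BusRdX,Flush]  L1: P0=I P1=M P2=I P3=I  mem[L1]=67
26. P0: store L1 := 27  bus=[BusRdX,Flush]  L1: P0=M P1=I P2=I P3=I  mem[L1]=12
27. P0: store L1 := 75  bus=[-]  L1: P0=M P1=I P2=I P3=I  mem[L1]=12
28. P2: store L1 := 73  bus=[BusRdX,Flush]  L1: P0=I P1=I P2=M P3=I  mem[L1]=75
29. P1: load  L1  bus=[BusRd]  L1: P0=I P1=S P2=O P3=I  mem[L1]=75

invalidations = 3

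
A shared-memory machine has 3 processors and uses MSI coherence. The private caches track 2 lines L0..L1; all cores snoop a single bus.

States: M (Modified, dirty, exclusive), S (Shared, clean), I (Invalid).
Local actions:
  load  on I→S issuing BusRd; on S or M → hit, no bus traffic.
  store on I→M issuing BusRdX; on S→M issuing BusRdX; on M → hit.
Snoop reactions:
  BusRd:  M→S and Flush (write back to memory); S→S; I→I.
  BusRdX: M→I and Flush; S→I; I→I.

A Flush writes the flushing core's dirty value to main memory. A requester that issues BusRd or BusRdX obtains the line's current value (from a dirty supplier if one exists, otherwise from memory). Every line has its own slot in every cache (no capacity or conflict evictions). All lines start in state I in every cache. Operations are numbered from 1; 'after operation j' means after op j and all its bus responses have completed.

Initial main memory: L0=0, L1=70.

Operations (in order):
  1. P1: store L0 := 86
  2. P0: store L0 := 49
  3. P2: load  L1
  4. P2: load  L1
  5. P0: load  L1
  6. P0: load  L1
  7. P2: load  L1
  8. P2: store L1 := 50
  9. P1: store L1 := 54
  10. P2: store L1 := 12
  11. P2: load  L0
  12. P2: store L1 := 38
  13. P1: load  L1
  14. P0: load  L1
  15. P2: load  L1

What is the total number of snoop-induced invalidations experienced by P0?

step 1: P1: store L0 := 86  ⟶  IMI  (L0)  txn=BusRdX  M[L0]=0
step 2: P0: store L0 := 49  ⟶  MII  (L0)  txn=BusRdX+Flush  M[L0]=86
step 3: P2: load  L1  ⟶  IIS  (L1)  txn=BusRd  M[L1]=70
step 4: P2: load  L1  ⟶  IIS  (L1)  txn=∅  M[L1]=70
step 5: P0: load  L1  ⟶  SIS  (L1)  txn=BusRd  M[L1]=70
step 6: P0: load  L1  ⟶  SIS  (L1)  txn=∅  M[L1]=70
step 7: P2: load  L1  ⟶  SIS  (L1)  txn=∅  M[L1]=70
step 8: P2: store L1 := 50  ⟶  IIM  (L1)  txn=BusRdX  M[L1]=70
step 9: P1: store L1 := 54  ⟶  IMI  (L1)  txn=BusRdX+Flush  M[L1]=50
step 10: P2: store L1 := 12  ⟶  IIM  (L1)  txn=BusRdX+Flush  M[L1]=54
step 11: P2: load  L0  ⟶  SIS  (L0)  txn=BusRd+Flush  M[L0]=49
step 12: P2: store L1 := 38  ⟶  IIM  (L1)  txn=∅  M[L1]=54
step 13: P1: load  L1  ⟶  ISS  (L1)  txn=BusRd+Flush  M[L1]=38
step 14: P0: load  L1  ⟶  SSS  (L1)  txn=BusRd  M[L1]=38
step 15: P2: load  L1  ⟶  SSS  (L1)  txn=∅  M[L1]=38

invalidations = 1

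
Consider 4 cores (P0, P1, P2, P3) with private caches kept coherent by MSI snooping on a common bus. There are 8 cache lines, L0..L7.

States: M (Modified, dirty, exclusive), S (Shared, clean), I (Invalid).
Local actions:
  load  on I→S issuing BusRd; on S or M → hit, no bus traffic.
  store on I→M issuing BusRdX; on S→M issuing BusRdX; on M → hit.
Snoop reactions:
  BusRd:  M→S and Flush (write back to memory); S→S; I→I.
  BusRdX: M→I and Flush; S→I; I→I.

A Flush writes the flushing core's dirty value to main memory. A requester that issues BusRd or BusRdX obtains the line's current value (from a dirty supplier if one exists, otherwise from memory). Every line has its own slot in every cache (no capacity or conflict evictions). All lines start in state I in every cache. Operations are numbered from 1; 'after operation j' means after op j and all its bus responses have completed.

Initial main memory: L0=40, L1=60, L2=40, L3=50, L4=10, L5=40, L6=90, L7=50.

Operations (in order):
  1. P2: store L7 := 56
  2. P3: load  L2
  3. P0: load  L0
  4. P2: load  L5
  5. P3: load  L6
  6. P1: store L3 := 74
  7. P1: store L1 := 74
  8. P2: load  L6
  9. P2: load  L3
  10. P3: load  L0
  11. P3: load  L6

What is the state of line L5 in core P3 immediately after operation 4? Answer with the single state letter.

  op1 P2: store L7 := 56 → I/I/M/I on L7; bus BusRdX; mem=50
  op2 P3: load  L2 → I/I/I/S on L2; bus BusRd; mem=40
  op3 P0: load  L0 → S/I/I/I on L0; bus BusRd; mem=40
  op4 P2: load  L5 → I/I/S/I on L5; bus BusRd; mem=40
  op5 P3: load  L6 → I/I/I/S on L6; bus BusRd; mem=90
  op6 P1: store L3 := 74 → I/M/I/I on L3; bus BusRdX; mem=50
  op7 P1: store L1 := 74 → I/M/I/I on L1; bus BusRdX; mem=60
  op8 P2: load  L6 → I/I/S/S on L6; bus BusRd; mem=90
  op9 P2: load  L3 → I/S/S/I on L3; bus BusRd Flush; mem=74
  op10 P3: load  L0 → S/I/I/S on L0; bus BusRd; mem=40
  op11 P3: load  L6 → I/I/S/S on L6; bus (none); mem=90

state = I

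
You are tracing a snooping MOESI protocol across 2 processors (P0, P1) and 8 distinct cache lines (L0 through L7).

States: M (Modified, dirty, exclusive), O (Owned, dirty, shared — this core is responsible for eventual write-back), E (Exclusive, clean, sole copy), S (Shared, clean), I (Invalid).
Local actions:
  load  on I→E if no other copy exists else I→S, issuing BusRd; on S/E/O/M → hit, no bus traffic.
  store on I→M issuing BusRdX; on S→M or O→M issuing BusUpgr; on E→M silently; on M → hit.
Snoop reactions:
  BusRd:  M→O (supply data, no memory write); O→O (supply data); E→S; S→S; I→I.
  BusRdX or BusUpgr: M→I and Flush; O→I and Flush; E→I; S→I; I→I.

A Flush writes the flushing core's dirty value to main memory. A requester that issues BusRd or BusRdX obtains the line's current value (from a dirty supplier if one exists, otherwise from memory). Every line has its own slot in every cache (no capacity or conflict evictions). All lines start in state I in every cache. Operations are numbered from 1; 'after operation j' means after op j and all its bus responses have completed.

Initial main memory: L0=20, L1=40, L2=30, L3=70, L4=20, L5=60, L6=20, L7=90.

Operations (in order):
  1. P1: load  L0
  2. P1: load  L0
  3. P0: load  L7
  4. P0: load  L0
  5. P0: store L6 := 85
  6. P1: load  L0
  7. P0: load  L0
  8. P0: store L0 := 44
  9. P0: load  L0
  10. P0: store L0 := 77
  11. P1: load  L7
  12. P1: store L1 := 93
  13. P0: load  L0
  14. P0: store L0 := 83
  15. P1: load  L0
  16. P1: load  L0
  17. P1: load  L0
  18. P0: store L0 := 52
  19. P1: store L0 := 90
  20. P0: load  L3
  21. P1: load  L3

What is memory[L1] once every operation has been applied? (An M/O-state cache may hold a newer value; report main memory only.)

memory[L1] = 40

step 1: P1: load  L0  ⟶  IE  (L0)  txn=BusRd  M[L0]=20
step 2: P1: load  L0  ⟶  IE  (L0)  txn=∅  M[L0]=20
step 3: P0: load  L7  ⟶  EI  (L7)  txn=BusRd  M[L7]=90
step 4: P0: load  L0  ⟶  SS  (L0)  txn=BusRd  M[L0]=20
step 5: P0: store L6 := 85  ⟶  MI  (L6)  txn=BusRdX  M[L6]=20
step 6: P1: load  L0  ⟶  SS  (L0)  txn=∅  M[L0]=20
step 7: P0: load  L0  ⟶  SS  (L0)  txn=∅  M[L0]=20
step 8: P0: store L0 := 44  ⟶  MI  (L0)  txn=BusUpgr  M[L0]=20
step 9: P0: load  L0  ⟶  MI  (L0)  txn=∅  M[L0]=20
step 10: P0: store L0 := 77  ⟶  MI  (L0)  txn=∅  M[L0]=20
step 11: P1: load  L7  ⟶  SS  (L7)  txn=BusRd  M[L7]=90
step 12: P1: store L1 := 93  ⟶  IM  (L1)  txn=BusRdX  M[L1]=40
step 13: P0: load  L0  ⟶  MI  (L0)  txn=∅  M[L0]=20
step 14: P0: store L0 := 83  ⟶  MI  (L0)  txn=∅  M[L0]=20
step 15: P1: load  L0  ⟶  OS  (L0)  txn=BusRd  M[L0]=20
step 16: P1: load  L0  ⟶  OS  (L0)  txn=∅  M[L0]=20
step 17: P1: load  L0  ⟶  OS  (L0)  txn=∅  M[L0]=20
step 18: P0: store L0 := 52  ⟶  MI  (L0)  txn=BusUpgr  M[L0]=20
step 19: P1: store L0 := 90  ⟶  IM  (L0)  txn=BusRdX+Flush  M[L0]=52
step 20: P0: load  L3  ⟶  EI  (L3)  txn=BusRd  M[L3]=70
step 21: P1: load  L3  ⟶  SS  (L3)  txn=BusRd  M[L3]=70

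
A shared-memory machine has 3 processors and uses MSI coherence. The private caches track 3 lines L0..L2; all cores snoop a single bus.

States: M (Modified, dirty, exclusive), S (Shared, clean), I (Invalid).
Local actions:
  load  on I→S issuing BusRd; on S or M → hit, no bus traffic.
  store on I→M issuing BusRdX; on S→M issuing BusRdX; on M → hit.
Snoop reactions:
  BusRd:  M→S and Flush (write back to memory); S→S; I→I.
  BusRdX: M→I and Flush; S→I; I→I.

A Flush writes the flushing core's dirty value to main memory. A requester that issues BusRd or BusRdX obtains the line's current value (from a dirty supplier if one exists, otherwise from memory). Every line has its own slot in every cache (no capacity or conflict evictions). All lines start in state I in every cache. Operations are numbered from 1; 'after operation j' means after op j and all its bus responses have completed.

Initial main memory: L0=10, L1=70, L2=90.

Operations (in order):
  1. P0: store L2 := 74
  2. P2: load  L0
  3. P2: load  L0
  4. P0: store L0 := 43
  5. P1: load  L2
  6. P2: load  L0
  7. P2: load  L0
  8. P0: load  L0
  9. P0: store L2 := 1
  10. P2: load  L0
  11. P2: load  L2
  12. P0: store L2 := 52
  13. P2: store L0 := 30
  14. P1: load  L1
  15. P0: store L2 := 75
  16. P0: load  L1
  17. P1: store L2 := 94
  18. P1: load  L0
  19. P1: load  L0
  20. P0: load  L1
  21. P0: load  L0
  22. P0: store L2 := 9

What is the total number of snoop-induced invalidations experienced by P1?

step 1: P0: store L2 := 74  ⟶  MII  (L2)  txn=BusRdX  M[L2]=90
step 2: P2: load  L0  ⟶  IIS  (L0)  txn=BusRd  M[L0]=10
step 3: P2: load  L0  ⟶  IIS  (L0)  txn=∅  M[L0]=10
step 4: P0: store L0 := 43  ⟶  MII  (L0)  txn=BusRdX  M[L0]=10
step 5: P1: load  L2  ⟶  SSI  (L2)  txn=BusRd+Flush  M[L2]=74
step 6: P2: load  L0  ⟶  SIS  (L0)  txn=BusRd+Flush  M[L0]=43
step 7: P2: load  L0  ⟶  SIS  (L0)  txn=∅  M[L0]=43
step 8: P0: load  L0  ⟶  SIS  (L0)  txn=∅  M[L0]=43
step 9: P0: store L2 := 1  ⟶  MII  (L2)  txn=BusRdX  M[L2]=74
step 10: P2: load  L0  ⟶  SIS  (L0)  txn=∅  M[L0]=43
step 11: P2: load  L2  ⟶  SIS  (L2)  txn=BusRd+Flush  M[L2]=1
step 12: P0: store L2 := 52  ⟶  MII  (L2)  txn=BusRdX  M[L2]=1
step 13: P2: store L0 := 30  ⟶  IIM  (L0)  txn=BusRdX  M[L0]=43
step 14: P1: load  L1  ⟶  ISI  (L1)  txn=BusRd  M[L1]=70
step 15: P0: store L2 := 75  ⟶  MII  (L2)  txn=∅  M[L2]=1
step 16: P0: load  L1  ⟶  SSI  (L1)  txn=BusRd  M[L1]=70
step 17: P1: store L2 := 94  ⟶  IMI  (L2)  txn=BusRdX+Flush  M[L2]=75
step 18: P1: load  L0  ⟶  ISS  (L0)  txn=BusRd+Flush  M[L0]=30
step 19: P1: load  L0  ⟶  ISS  (L0)  txn=∅  M[L0]=30
step 20: P0: load  L1  ⟶  SSI  (L1)  txn=∅  M[L1]=70
step 21: P0: load  L0  ⟶  SSS  (L0)  txn=BusRd  M[L0]=30
step 22: P0: store L2 := 9  ⟶  MII  (L2)  txn=BusRdX+Flush  M[L2]=94

invalidations = 2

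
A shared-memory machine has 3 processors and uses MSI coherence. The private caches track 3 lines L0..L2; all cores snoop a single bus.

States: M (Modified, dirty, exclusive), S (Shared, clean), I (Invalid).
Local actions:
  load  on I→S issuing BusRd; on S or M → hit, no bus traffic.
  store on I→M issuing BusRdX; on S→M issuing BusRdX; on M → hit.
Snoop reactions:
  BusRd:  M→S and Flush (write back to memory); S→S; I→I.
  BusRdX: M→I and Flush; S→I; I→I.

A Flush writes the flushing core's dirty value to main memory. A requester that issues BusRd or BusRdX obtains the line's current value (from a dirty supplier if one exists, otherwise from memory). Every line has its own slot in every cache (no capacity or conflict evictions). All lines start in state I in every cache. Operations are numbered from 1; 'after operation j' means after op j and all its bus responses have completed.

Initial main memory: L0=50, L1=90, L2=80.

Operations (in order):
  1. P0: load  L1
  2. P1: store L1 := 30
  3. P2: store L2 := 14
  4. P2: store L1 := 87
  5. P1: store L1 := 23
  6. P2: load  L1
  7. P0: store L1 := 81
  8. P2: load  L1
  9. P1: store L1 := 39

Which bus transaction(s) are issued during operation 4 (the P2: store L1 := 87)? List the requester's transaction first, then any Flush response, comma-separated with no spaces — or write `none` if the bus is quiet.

bus = BusRdX,Flush

[1] P0: load  L1 | P0:S(90), P1:I, P2:I | bus: BusRd
[2] P1: store L1 := 30 | P0:I, P1:M(30), P2:I | bus: BusRdX
[3] P2: store L2 := 14 | P0:I, P1:I, P2:M(14) | bus: BusRdX
[4] P2: store L1 := 87 | P0:I, P1:I, P2:M(87) | bus: BusRdX,Flush
[5] P1: store L1 := 23 | P0:I, P1:M(23), P2:I | bus: BusRdX,Flush
[6] P2: load  L1 | P0:I, P1:S(23), P2:S(23) | bus: BusRd,Flush
[7] P0: store L1 := 81 | P0:M(81), P1:I, P2:I | bus: BusRdX
[8] P2: load  L1 | P0:S(81), P1:I, P2:S(81) | bus: BusRd,Flush
[9] P1: store L1 := 39 | P0:I, P1:M(39), P2:I | bus: BusRdX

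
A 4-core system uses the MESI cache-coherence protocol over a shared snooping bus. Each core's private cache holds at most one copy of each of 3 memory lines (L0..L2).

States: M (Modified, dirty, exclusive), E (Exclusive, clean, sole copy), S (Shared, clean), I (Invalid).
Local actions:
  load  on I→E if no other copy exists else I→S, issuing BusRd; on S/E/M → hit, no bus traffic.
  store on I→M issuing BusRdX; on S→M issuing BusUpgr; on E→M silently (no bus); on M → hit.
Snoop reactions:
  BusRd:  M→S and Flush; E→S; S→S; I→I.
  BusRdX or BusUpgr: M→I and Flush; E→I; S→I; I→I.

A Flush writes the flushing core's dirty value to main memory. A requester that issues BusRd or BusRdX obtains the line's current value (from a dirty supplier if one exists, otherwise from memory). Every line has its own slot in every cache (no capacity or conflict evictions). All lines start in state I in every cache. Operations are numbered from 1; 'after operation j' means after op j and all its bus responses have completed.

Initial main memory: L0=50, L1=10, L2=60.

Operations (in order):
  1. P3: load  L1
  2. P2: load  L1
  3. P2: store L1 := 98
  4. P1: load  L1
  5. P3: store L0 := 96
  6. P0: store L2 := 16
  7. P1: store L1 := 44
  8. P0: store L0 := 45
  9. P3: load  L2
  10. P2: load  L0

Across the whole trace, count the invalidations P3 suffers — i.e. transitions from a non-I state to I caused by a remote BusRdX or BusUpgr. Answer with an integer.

  op1 P3: load  L1 → I/I/I/E on L1; bus BusRd; mem=10
  op2 P2: load  L1 → I/I/S/S on L1; bus BusRd; mem=10
  op3 P2: store L1 := 98 → I/I/M/I on L1; bus BusUpgr; mem=10
  op4 P1: load  L1 → I/S/S/I on L1; bus BusRd Flush; mem=98
  op5 P3: store L0 := 96 → I/I/I/M on L0; bus BusRdX; mem=50
  op6 P0: store L2 := 16 → M/I/I/I on L2; bus BusRdX; mem=60
  op7 P1: store L1 := 44 → I/M/I/I on L1; bus BusUpgr; mem=98
  op8 P0: store L0 := 45 → M/I/I/I on L0; bus BusRdX Flush; mem=96
  op9 P3: load  L2 → S/I/I/S on L2; bus BusRd Flush; mem=16
  op10 P2: load  L0 → S/I/S/I on L0; bus BusRd Flush; mem=45

invalidations = 2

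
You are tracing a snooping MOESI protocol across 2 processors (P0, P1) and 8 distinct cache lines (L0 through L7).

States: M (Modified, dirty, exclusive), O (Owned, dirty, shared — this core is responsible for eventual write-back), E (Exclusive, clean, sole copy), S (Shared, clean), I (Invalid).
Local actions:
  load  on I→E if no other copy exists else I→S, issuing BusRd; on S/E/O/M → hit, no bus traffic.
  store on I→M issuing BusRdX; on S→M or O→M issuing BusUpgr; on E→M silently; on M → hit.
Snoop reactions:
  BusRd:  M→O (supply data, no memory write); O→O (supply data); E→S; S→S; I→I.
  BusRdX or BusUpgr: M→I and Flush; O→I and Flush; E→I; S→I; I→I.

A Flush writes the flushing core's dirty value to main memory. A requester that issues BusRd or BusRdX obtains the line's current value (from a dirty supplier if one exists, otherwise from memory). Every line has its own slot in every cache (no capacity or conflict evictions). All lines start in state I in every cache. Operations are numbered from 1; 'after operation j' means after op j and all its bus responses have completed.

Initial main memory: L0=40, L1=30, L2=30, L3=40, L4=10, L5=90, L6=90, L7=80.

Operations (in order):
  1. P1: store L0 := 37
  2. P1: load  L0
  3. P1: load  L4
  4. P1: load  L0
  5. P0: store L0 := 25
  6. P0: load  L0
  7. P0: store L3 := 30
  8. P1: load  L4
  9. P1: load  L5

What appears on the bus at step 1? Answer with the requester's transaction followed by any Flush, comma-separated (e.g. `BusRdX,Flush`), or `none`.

bus = BusRdX

step 1: P1: store L0 := 37  ⟶  IM  (L0)  txn=BusRdX  M[L0]=40
step 2: P1: load  L0  ⟶  IM  (L0)  txn=∅  M[L0]=40
step 3: P1: load  L4  ⟶  IE  (L4)  txn=BusRd  M[L4]=10
step 4: P1: load  L0  ⟶  IM  (L0)  txn=∅  M[L0]=40
step 5: P0: store L0 := 25  ⟶  MI  (L0)  txn=BusRdX+Flush  M[L0]=37
step 6: P0: load  L0  ⟶  MI  (L0)  txn=∅  M[L0]=37
step 7: P0: store L3 := 30  ⟶  MI  (L3)  txn=BusRdX  M[L3]=40
step 8: P1: load  L4  ⟶  IE  (L4)  txn=∅  M[L4]=10
step 9: P1: load  L5  ⟶  IE  (L5)  txn=BusRd  M[L5]=90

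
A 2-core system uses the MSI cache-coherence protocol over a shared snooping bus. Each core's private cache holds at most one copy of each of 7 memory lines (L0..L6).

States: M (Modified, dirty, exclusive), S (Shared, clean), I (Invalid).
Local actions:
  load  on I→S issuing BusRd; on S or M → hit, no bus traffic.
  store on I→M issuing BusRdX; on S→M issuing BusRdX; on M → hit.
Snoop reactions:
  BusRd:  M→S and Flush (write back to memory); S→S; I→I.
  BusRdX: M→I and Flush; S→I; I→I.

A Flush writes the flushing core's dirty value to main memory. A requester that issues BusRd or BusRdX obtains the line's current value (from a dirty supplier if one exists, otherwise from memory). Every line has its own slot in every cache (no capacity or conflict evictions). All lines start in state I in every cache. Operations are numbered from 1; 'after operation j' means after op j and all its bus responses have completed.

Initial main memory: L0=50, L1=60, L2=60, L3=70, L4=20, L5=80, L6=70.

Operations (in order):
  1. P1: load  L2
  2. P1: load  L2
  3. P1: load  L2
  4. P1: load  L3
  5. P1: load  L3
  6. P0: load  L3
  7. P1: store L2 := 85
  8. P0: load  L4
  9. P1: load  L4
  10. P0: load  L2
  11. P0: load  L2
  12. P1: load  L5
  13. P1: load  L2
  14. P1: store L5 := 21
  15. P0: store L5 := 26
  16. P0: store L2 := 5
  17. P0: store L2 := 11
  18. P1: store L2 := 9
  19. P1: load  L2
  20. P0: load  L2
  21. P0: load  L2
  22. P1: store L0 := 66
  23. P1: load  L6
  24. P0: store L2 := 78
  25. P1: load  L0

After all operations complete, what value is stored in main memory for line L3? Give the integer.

1. P1: load  L2  bus=[BusRd]  L2: P0=I P1=S  mem[L2]=60
2. P1: load  L2  bus=[-]  L2: P0=I P1=S  mem[L2]=60
3. P1: load  L2  bus=[-]  L2: P0=I P1=S  mem[L2]=60
4. P1: load  L3  bus=[BusRd]  L3: P0=I P1=S  mem[L3]=70
5. P1: load  L3  bus=[-]  L3: P0=I P1=S  mem[L3]=70
6. P0: load  L3  bus=[BusRd]  L3: P0=S P1=S  mem[L3]=70
7. P1: store L2 := 85  bus=[BusRdX]  L2: P0=I P1=M  mem[L2]=60
8. P0: load  L4  bus=[BusRd]  L4: P0=S P1=I  mem[L4]=20
9. P1: load  L4  bus=[BusRd]  L4: P0=S P1=S  mem[L4]=20
10. P0: load  L2  bus=[BusRd,Flush]  L2: P0=S P1=S  mem[L2]=85
11. P0: load  L2  bus=[-]  L2: P0=S P1=S  mem[L2]=85
12. P1: load  L5  bus=[BusRd]  L5: P0=I P1=S  mem[L5]=80
13. P1: load  L2  bus=[-]  L2: P0=S P1=S  mem[L2]=85
14. P1: store L5 := 21  bus=[BusRdX]  L5: P0=I P1=M  mem[L5]=80
15. P0: store L5 := 26  bus=[BusRdX,Flush]  L5: P0=M P1=I  mem[L5]=21
16. P0: store L2 := 5  bus=[BusRdX]  L2: P0=M P1=I  mem[L2]=85
17. P0: store L2 := 11  bus=[-]  L2: P0=M P1=I  mem[L2]=85
18. P1: store L2 := 9  bus=[BusRdX,Flush]  L2: P0=I P1=M  mem[L2]=11
19. P1: load  L2  bus=[-]  L2: P0=I P1=M  mem[L2]=11
20. P0: load  L2  bus=[BusRd,Flush]  L2: P0=S P1=S  mem[L2]=9
21. P0: load  L2  bus=[-]  L2: P0=S P1=S  mem[L2]=9
22. P1: store L0 := 66  bus=[BusRdX]  L0: P0=I P1=M  mem[L0]=50
23. P1: load  L6  bus=[BusRd]  L6: P0=I P1=S  mem[L6]=70
24. P0: store L2 := 78  bus=[BusRdX]  L2: P0=M P1=I  mem[L2]=9
25. P1: load  L0  bus=[-]  L0: P0=I P1=M  mem[L0]=50

memory[L3] = 70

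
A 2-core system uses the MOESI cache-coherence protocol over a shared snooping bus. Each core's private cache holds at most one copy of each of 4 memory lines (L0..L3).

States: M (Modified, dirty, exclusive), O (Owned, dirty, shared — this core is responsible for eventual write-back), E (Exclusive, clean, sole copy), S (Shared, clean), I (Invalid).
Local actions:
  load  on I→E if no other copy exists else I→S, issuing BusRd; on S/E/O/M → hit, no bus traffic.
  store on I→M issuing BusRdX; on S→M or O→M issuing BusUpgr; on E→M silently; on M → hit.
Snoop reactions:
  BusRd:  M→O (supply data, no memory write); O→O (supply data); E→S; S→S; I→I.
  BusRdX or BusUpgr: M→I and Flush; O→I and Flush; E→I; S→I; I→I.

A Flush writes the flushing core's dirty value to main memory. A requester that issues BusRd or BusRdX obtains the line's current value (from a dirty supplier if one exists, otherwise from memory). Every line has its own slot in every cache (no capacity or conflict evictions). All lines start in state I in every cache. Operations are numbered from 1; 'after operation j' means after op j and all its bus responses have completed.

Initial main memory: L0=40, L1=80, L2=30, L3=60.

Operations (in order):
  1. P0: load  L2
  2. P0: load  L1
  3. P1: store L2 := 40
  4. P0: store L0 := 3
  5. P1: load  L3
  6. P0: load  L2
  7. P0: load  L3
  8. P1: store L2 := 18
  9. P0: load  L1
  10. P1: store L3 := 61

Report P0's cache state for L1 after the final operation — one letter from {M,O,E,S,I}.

[1] P0: load  L2 | P0:E(30), P1:I | bus: BusRd
[2] P0: load  L1 | P0:E(80), P1:I | bus: BusRd
[3] P1: store L2 := 40 | P0:I, P1:M(40) | bus: BusRdX
[4] P0: store L0 := 3 | P0:M(3), P1:I | bus: BusRdX
[5] P1: load  L3 | P0:I, P1:E(60) | bus: BusRd
[6] P0: load  L2 | P0:S(40), P1:O(40) | bus: BusRd
[7] P0: load  L3 | P0:S(60), P1:S(60) | bus: BusRd
[8] P1: store L2 := 18 | P0:I, P1:M(18) | bus: BusUpgr
[9] P0: load  L1 | P0:E(80), P1:I | bus: none
[10] P1: store L3 := 61 | P0:I, P1:M(61) | bus: BusUpgr

state = E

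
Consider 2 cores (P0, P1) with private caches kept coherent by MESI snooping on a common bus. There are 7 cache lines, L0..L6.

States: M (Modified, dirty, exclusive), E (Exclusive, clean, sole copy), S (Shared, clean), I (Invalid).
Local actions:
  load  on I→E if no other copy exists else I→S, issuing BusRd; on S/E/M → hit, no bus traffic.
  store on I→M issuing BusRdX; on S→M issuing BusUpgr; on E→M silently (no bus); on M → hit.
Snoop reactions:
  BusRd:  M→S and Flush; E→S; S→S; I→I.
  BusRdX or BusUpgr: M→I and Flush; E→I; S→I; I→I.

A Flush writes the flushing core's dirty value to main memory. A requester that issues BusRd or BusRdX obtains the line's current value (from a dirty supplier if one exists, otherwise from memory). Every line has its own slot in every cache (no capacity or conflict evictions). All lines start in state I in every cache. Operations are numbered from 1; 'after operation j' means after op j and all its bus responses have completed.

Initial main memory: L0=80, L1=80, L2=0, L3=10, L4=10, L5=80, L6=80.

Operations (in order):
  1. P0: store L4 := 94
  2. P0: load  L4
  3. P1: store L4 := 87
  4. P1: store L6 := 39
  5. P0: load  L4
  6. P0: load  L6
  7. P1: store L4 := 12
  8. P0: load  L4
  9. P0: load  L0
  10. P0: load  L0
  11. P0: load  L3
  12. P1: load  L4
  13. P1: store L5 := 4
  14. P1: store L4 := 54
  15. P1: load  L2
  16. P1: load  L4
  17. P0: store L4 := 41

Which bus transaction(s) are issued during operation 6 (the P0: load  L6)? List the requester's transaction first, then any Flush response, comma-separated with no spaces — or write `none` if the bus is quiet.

bus = BusRd,Flush

[1] P0: store L4 := 94 | P0:M(94), P1:I | bus: BusRdX
[2] P0: load  L4 | P0:M(94), P1:I | bus: none
[3] P1: store L4 := 87 | P0:I, P1:M(87) | bus: BusRdX,Flush
[4] P1: store L6 := 39 | P0:I, P1:M(39) | bus: BusRdX
[5] P0: load  L4 | P0:S(87), P1:S(87) | bus: BusRd,Flush
[6] P0: load  L6 | P0:S(39), P1:S(39) | bus: BusRd,Flush
[7] P1: store L4 := 12 | P0:I, P1:M(12) | bus: BusUpgr
[8] P0: load  L4 | P0:S(12), P1:S(12) | bus: BusRd,Flush
[9] P0: load  L0 | P0:E(80), P1:I | bus: BusRd
[10] P0: load  L0 | P0:E(80), P1:I | bus: none
[11] P0: load  L3 | P0:E(10), P1:I | bus: BusRd
[12] P1: load  L4 | P0:S(12), P1:S(12) | bus: none
[13] P1: store L5 := 4 | P0:I, P1:M(4) | bus: BusRdX
[14] P1: store L4 := 54 | P0:I, P1:M(54) | bus: BusUpgr
[15] P1: load  L2 | P0:I, P1:E(0) | bus: BusRd
[16] P1: load  L4 | P0:I, P1:M(54) | bus: none
[17] P0: store L4 := 41 | P0:M(41), P1:I | bus: BusRdX,Flush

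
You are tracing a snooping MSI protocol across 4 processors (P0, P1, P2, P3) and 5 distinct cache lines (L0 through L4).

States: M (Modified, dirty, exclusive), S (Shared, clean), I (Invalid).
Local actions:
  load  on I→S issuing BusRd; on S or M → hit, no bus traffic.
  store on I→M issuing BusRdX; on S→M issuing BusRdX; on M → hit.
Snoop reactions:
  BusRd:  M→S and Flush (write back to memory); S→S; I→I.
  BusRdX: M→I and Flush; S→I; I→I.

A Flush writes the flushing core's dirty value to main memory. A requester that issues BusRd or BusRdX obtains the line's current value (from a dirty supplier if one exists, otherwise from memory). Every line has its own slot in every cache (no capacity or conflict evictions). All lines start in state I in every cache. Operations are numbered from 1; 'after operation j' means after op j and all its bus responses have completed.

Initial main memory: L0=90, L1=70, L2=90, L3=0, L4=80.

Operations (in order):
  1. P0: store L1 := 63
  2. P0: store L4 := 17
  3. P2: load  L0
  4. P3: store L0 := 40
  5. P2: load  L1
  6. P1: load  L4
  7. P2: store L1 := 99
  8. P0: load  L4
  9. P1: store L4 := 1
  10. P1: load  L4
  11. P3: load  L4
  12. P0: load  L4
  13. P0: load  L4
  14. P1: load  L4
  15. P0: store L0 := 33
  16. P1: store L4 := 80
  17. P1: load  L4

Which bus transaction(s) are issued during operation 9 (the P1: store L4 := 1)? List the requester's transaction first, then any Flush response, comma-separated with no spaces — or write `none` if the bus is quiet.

[1] P0: store L1 := 63 | P0:M(63), P1:I, P2:I, P3:I | bus: BusRdX
[2] P0: store L4 := 17 | P0:M(17), P1:I, P2:I, P3:I | bus: BusRdX
[3] P2: load  L0 | P0:I, P1:I, P2:S(90), P3:I | bus: BusRd
[4] P3: store L0 := 40 | P0:I, P1:I, P2:I, P3:M(40) | bus: BusRdX
[5] P2: load  L1 | P0:S(63), P1:I, P2:S(63), P3:I | bus: BusRd,Flush
[6] P1: load  L4 | P0:S(17), P1:S(17), P2:I, P3:I | bus: BusRd,Flush
[7] P2: store L1 := 99 | P0:I, P1:I, P2:M(99), P3:I | bus: BusRdX
[8] P0: load  L4 | P0:S(17), P1:S(17), P2:I, P3:I | bus: none
[9] P1: store L4 := 1 | P0:I, P1:M(1), P2:I, P3:I | bus: BusRdX
[10] P1: load  L4 | P0:I, P1:M(1), P2:I, P3:I | bus: none
[11] P3: load  L4 | P0:I, P1:S(1), P2:I, P3:S(1) | bus: BusRd,Flush
[12] P0: load  L4 | P0:S(1), P1:S(1), P2:I, P3:S(1) | bus: BusRd
[13] P0: load  L4 | P0:S(1), P1:S(1), P2:I, P3:S(1) | bus: none
[14] P1: load  L4 | P0:S(1), P1:S(1), P2:I, P3:S(1) | bus: none
[15] P0: store L0 := 33 | P0:M(33), P1:I, P2:I, P3:I | bus: BusRdX,Flush
[16] P1: store L4 := 80 | P0:I, P1:M(80), P2:I, P3:I | bus: BusRdX
[17] P1: load  L4 | P0:I, P1:M(80), P2:I, P3:I | bus: none

bus = BusRdX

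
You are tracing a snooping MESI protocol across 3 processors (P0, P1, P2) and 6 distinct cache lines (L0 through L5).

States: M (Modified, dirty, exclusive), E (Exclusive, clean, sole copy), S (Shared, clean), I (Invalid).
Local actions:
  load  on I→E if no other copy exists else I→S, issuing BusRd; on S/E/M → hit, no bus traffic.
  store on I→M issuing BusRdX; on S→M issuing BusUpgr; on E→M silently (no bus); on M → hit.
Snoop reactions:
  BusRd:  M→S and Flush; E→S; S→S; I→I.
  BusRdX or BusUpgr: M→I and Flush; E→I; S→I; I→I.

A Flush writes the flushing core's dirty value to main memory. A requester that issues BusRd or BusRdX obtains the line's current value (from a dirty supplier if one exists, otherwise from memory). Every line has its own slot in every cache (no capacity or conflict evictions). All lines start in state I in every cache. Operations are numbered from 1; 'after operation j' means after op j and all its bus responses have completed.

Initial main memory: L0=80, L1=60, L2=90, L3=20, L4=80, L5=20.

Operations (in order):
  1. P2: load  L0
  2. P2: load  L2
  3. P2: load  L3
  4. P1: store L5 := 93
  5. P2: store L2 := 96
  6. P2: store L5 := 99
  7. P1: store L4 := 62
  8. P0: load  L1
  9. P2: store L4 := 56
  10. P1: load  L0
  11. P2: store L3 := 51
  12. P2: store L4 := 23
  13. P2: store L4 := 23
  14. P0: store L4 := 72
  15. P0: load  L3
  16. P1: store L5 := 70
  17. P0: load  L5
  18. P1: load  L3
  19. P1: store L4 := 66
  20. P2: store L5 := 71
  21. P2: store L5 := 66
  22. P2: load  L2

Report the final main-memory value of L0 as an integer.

[1] P2: load  L0 | P0:I, P1:I, P2:E(80) | bus: BusRd
[2] P2: load  L2 | P0:I, P1:I, P2:E(90) | bus: BusRd
[3] P2: load  L3 | P0:I, P1:I, P2:E(20) | bus: BusRd
[4] P1: store L5 := 93 | P0:I, P1:M(93), P2:I | bus: BusRdX
[5] P2: store L2 := 96 | P0:I, P1:I, P2:M(96) | bus: none
[6] P2: store L5 := 99 | P0:I, P1:I, P2:M(99) | bus: BusRdX,Flush
[7] P1: store L4 := 62 | P0:I, P1:M(62), P2:I | bus: BusRdX
[8] P0: load  L1 | P0:E(60), P1:I, P2:I | bus: BusRd
[9] P2: store L4 := 56 | P0:I, P1:I, P2:M(56) | bus: BusRdX,Flush
[10] P1: load  L0 | P0:I, P1:S(80), P2:S(80) | bus: BusRd
[11] P2: store L3 := 51 | P0:I, P1:I, P2:M(51) | bus: none
[12] P2: store L4 := 23 | P0:I, P1:I, P2:M(23) | bus: none
[13] P2: store L4 := 23 | P0:I, P1:I, P2:M(23) | bus: none
[14] P0: store L4 := 72 | P0:M(72), P1:I, P2:I | bus: BusRdX,Flush
[15] P0: load  L3 | P0:S(51), P1:I, P2:S(51) | bus: BusRd,Flush
[16] P1: store L5 := 70 | P0:I, P1:M(70), P2:I | bus: BusRdX,Flush
[17] P0: load  L5 | P0:S(70), P1:S(70), P2:I | bus: BusRd,Flush
[18] P1: load  L3 | P0:S(51), P1:S(51), P2:S(51) | bus: BusRd
[19] P1: store L4 := 66 | P0:I, P1:M(66), P2:I | bus: BusRdX,Flush
[20] P2: store L5 := 71 | P0:I, P1:I, P2:M(71) | bus: BusRdX
[21] P2: store L5 := 66 | P0:I, P1:I, P2:M(66) | bus: none
[22] P2: load  L2 | P0:I, P1:I, P2:M(96) | bus: none

memory[L0] = 80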